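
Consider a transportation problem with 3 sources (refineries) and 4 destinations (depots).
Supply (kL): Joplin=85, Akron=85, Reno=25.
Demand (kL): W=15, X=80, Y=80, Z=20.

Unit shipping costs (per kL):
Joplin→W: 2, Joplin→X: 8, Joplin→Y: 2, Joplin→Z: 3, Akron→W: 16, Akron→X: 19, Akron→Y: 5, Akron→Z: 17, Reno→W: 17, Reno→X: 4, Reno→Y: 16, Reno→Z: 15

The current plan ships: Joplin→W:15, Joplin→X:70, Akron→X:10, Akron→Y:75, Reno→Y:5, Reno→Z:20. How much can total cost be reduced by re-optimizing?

450

Current plan cost = 15·2 + 70·8 + 10·19 + 75·5 + 5·16 + 20·15 = 1535.
Optimal plan:
  Joplin->W: 15 × 2 = 30
  Joplin->X: 50 × 8 = 400
  Joplin->Z: 20 × 3 = 60
  Akron->X: 5 × 19 = 95
  Akron->Y: 80 × 5 = 400
  Reno->X: 25 × 4 = 100
Optimal cost = 1085.
Saving = 1535 − 1085 = 450.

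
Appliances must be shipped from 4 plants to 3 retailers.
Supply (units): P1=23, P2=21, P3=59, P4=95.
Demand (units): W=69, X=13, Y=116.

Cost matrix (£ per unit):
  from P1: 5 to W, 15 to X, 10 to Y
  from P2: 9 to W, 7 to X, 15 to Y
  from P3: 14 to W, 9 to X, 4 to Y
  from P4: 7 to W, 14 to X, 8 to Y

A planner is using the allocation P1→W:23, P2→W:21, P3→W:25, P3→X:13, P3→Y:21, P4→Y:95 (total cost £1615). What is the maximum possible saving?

Current plan cost = 23·5 + 21·9 + 25·14 + 13·9 + 21·4 + 95·8 = £1615.
Optimal plan:
  P1–W: 23 × £5 = £115
  P2–W: 8 × £9 = £72
  P2–X: 13 × £7 = £91
  P3–Y: 59 × £4 = £236
  P4–W: 38 × £7 = £266
  P4–Y: 57 × £8 = £456
Optimal cost = £1236.
Saving = 1615 − 1236 = £379.

379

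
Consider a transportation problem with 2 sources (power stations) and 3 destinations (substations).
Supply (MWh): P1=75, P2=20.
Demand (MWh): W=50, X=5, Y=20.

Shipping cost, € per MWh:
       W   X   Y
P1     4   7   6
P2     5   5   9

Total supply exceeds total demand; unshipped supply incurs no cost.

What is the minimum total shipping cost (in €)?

One minimum-cost allocation:
  P1->W: 50 × €4 = €200
  P1->Y: 20 × €6 = €120
  P2->X: 5 × €5 = €25
Total = 200 + 120 + 25 = €345.

345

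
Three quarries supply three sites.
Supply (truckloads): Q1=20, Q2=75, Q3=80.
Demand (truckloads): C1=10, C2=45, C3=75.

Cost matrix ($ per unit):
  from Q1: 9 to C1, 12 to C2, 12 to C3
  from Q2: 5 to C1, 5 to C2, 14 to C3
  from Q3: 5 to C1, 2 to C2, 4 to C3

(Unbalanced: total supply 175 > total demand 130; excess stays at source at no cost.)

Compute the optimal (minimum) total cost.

560

A cheapest plan:
  Q2->C1: 10 × $5 = $50
  Q2->C2: 40 × $5 = $200
  Q3->C2: 5 × $2 = $10
  Q3->C3: 75 × $4 = $300
Total = 50 + 200 + 10 + 300 = $560.
(Supply check: Q1 ships 0; Q2 ships 50; Q3 ships 80.)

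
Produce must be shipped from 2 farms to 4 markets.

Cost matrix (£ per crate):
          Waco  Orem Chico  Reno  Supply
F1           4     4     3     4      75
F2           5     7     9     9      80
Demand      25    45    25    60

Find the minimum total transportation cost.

A cheapest plan:
  F1 to Chico: 25 × £3 = £75
  F1 to Reno: 50 × £4 = £200
  F2 to Waco: 25 × £5 = £125
  F2 to Orem: 45 × £7 = £315
  F2 to Reno: 10 × £9 = £90
Total = 75 + 200 + 125 + 315 + 90 = £805.
(Supply check: F1 ships 75; F2 ships 80.)

805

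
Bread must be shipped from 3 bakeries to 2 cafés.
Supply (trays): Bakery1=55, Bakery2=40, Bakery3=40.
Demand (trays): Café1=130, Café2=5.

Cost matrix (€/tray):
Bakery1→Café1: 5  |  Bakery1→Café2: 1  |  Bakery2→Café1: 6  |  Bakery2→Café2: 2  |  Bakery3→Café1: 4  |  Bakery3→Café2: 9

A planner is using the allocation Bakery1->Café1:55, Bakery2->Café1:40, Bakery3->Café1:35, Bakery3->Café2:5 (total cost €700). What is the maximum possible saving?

Current plan cost = 55·5 + 40·6 + 35·4 + 5·9 = €700.
Optimal plan:
  Bakery1 to Café1: 50 trays
  Bakery1 to Café2: 5 trays
  Bakery2 to Café1: 40 trays
  Bakery3 to Café1: 40 trays
Optimal cost = €655.
Saving = 700 − 655 = €45.

45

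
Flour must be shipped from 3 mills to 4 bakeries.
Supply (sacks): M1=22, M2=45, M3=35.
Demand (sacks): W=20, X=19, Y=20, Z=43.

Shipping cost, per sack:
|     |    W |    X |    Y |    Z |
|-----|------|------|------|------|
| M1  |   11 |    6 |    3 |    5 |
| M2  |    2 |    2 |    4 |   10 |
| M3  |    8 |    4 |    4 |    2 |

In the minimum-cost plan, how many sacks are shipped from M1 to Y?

14

Optimal shipments:
  M1→Y: 14 × 3 = 42
  M1→Z: 8 × 5 = 40
  M2→W: 20 × 2 = 40
  M2→X: 19 × 2 = 38
  M2→Y: 6 × 4 = 24
  M3→Z: 35 × 2 = 70
Total cost = 254.
So M1→Y carries 14 sacks.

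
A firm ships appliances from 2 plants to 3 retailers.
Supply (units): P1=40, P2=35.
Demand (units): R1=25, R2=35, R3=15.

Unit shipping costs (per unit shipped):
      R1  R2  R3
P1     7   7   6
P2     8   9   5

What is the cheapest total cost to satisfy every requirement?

Optimal allocation:
  P1–R1: 5 units
  P1–R2: 35 units
  P2–R1: 20 units
  P2–R3: 15 units
Total cost = 515.
(Supply check: P1 ships 40; P2 ships 35.)

515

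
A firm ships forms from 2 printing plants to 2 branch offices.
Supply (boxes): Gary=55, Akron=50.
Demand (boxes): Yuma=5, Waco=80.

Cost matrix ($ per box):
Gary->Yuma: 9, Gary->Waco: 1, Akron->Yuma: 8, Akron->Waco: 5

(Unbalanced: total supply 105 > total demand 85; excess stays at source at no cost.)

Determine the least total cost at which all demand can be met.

A cheapest plan:
  Gary–Waco: 55 × $1 = $55
  Akron–Yuma: 5 × $8 = $40
  Akron–Waco: 25 × $5 = $125
Total = 55 + 40 + 125 = $220.
(Supply check: Gary ships 55; Akron ships 30.)

220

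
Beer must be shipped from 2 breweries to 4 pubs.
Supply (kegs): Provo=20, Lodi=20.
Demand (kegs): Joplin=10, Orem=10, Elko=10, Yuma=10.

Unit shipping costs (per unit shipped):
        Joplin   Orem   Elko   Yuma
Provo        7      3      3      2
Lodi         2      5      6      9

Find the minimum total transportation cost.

120

A cheapest plan:
  Provo->Elko: 10 × 3 = 30
  Provo->Yuma: 10 × 2 = 20
  Lodi->Joplin: 10 × 2 = 20
  Lodi->Orem: 10 × 5 = 50
Total = 30 + 20 + 20 + 50 = 120.
(Supply check: Provo ships 20; Lodi ships 20.)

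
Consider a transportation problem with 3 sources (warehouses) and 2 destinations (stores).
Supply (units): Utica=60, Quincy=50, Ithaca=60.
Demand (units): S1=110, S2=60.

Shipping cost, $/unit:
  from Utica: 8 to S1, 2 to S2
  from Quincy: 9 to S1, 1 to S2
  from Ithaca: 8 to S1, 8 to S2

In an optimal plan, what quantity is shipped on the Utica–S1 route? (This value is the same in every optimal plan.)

The minimum-cost plan:
  Utica to S1: 50 units
  Utica to S2: 10 units
  Quincy to S2: 50 units
  Ithaca to S1: 60 units
Total cost = $950.
So Utica→S1 carries 50 units.

50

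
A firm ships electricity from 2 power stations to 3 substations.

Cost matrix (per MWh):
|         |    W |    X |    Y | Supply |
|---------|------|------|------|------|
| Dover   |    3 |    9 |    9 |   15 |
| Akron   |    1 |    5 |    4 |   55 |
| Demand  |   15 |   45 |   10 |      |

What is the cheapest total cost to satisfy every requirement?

An optimal shipping plan:
  Dover→W: 15 × 3 = 45
  Akron→X: 45 × 5 = 225
  Akron→Y: 10 × 4 = 40
Total = 45 + 225 + 40 = 310.

310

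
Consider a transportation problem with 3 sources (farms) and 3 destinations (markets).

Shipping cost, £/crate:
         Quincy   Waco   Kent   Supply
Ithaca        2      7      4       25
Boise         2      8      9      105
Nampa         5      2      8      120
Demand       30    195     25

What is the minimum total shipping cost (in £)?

1000

One minimum-cost allocation:
  Ithaca–Kent: 25 × £4 = £100
  Boise–Quincy: 30 × £2 = £60
  Boise–Waco: 75 × £8 = £600
  Nampa–Waco: 120 × £2 = £240
Total = 100 + 60 + 600 + 240 = £1000.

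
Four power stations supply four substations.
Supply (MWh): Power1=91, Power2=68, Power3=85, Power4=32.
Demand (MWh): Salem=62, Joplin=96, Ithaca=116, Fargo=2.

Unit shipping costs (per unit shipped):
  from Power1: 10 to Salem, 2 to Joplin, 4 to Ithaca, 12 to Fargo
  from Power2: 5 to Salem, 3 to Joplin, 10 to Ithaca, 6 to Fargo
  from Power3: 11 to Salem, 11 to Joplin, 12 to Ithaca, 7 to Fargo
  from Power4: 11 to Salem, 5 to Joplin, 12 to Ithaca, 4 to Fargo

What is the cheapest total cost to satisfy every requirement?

1688

An optimal shipping plan:
  Power1 to Ithaca: 91 × 4 = 364
  Power2 to Salem: 4 × 5 = 20
  Power2 to Joplin: 64 × 3 = 192
  Power3 to Salem: 58 × 11 = 638
  Power3 to Ithaca: 25 × 12 = 300
  Power3 to Fargo: 2 × 7 = 14
  Power4 to Joplin: 32 × 5 = 160
Total = 364 + 20 + 192 + 638 + 300 + 14 + 160 = 1688.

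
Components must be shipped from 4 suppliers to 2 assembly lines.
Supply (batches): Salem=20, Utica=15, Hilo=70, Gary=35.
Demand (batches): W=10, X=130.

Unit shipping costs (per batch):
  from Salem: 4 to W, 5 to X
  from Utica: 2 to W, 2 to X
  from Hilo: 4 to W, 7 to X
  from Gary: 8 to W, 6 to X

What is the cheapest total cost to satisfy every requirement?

800

A cheapest plan:
  Salem to X: 20 × 5 = 100
  Utica to X: 15 × 2 = 30
  Hilo to W: 10 × 4 = 40
  Hilo to X: 60 × 7 = 420
  Gary to X: 35 × 6 = 210
Total = 100 + 30 + 40 + 420 + 210 = 800.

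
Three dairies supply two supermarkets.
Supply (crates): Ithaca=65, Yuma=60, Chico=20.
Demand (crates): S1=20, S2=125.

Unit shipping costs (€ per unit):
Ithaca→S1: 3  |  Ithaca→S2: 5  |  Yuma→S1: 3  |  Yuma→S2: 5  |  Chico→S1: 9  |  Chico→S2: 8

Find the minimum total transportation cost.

745

An optimal shipping plan:
  Ithaca->S1: 20 × €3 = €60
  Ithaca->S2: 45 × €5 = €225
  Yuma->S2: 60 × €5 = €300
  Chico->S2: 20 × €8 = €160
Total = 60 + 225 + 300 + 160 = €745.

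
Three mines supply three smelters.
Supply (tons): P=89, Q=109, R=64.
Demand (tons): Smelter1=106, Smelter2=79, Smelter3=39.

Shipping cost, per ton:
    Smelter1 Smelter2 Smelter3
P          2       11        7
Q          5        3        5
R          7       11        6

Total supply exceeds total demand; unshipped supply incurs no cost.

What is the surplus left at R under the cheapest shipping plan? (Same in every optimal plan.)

Minimum-cost shipments:
  P→Smelter1: 89 × 2 = 178
  Q→Smelter1: 17 × 5 = 85
  Q→Smelter2: 79 × 3 = 237
  Q→Smelter3: 13 × 5 = 65
  R→Smelter3: 26 × 6 = 156
Total cost = 721.
R ships 26 of its 64, leaving 38.

38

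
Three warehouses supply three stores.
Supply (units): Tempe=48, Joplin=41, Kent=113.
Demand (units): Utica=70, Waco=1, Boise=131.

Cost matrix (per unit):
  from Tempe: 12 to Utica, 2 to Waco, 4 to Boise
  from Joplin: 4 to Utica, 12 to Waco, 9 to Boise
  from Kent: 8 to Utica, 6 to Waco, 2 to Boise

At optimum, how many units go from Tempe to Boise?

47

The minimum-cost plan:
  Tempe→Waco: 1 × 2 = 2
  Tempe→Boise: 47 × 4 = 188
  Joplin→Utica: 41 × 4 = 164
  Kent→Utica: 29 × 8 = 232
  Kent→Boise: 84 × 2 = 168
Total cost = 754.
So Tempe→Boise carries 47 units.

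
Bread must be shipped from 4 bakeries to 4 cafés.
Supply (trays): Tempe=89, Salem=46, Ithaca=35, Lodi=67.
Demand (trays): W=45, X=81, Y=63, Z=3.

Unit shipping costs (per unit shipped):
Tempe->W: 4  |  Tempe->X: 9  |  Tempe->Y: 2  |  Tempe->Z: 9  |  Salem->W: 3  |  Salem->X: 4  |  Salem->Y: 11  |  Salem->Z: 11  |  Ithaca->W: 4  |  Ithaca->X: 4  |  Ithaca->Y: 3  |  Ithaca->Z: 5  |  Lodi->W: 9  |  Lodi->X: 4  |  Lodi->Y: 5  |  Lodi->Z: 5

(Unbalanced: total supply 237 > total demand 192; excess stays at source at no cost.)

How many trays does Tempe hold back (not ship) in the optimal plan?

Minimum-cost shipments:
  Tempe→Y: 63 × 2 = 126
  Salem→W: 45 × 3 = 135
  Salem→X: 1 × 4 = 4
  Ithaca→X: 16 × 4 = 64
  Lodi→X: 64 × 4 = 256
  Lodi→Z: 3 × 5 = 15
Total cost = 600.
Tempe ships 63 of its 89, leaving 26.

26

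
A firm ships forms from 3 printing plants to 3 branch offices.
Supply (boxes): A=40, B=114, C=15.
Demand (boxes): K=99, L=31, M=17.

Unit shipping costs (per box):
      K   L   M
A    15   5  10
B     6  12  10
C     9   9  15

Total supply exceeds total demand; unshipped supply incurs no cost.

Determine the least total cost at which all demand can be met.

919

A cheapest plan:
  A->L: 31 × 5 = 155
  A->M: 2 × 10 = 20
  B->K: 99 × 6 = 594
  B->M: 15 × 10 = 150
Total = 155 + 20 + 594 + 150 = 919.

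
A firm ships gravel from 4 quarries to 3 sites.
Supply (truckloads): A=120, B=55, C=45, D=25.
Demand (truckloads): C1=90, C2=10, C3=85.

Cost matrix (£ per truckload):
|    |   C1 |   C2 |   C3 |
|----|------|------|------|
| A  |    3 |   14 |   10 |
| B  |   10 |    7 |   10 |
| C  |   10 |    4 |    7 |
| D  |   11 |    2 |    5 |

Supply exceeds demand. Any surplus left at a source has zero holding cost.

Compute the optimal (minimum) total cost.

930

A cheapest plan:
  A→C1: 90 × £3 = £270
  A→C3: 25 × £10 = £250
  C→C3: 45 × £7 = £315
  D→C2: 10 × £2 = £20
  D→C3: 15 × £5 = £75
Total = 270 + 250 + 315 + 20 + 75 = £930.
(Supply check: A ships 115; B ships 0; C ships 45; D ships 25.)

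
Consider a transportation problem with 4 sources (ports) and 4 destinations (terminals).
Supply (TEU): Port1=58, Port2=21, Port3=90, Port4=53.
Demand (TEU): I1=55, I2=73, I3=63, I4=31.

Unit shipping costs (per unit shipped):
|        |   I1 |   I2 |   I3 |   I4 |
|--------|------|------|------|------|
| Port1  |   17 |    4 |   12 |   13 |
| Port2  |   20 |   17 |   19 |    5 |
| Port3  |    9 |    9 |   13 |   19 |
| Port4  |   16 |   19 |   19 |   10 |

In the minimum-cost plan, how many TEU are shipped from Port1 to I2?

58

Optimal shipments:
  Port1→I2: 58 × 4 = 232
  Port2→I4: 21 × 5 = 105
  Port3→I1: 55 × 9 = 495
  Port3→I2: 15 × 9 = 135
  Port3→I3: 20 × 13 = 260
  Port4→I3: 43 × 19 = 817
  Port4→I4: 10 × 10 = 100
Total cost = 2144.
So Port1→I2 carries 58 TEU.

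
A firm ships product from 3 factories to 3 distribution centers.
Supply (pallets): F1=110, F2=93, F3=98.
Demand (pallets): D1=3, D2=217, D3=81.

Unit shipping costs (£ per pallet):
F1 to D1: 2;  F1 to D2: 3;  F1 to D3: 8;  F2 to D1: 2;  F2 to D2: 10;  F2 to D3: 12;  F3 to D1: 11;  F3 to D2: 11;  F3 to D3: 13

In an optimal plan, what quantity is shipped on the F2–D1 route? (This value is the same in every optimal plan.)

Solving gives:
  F1->D2: 110 × £3 = £330
  F2->D1: 3 × £2 = £6
  F2->D2: 9 × £10 = £90
  F2->D3: 81 × £12 = £972
  F3->D2: 98 × £11 = £1078
Total cost = £2476.
So F2→D1 carries 3 pallets.

3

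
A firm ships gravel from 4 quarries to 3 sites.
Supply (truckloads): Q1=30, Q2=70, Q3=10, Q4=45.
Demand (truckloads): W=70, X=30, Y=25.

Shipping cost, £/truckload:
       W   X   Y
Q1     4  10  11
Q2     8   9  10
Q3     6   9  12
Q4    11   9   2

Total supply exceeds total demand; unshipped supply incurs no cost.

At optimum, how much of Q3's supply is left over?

An optimal plan:
  Q1→W: 30 × £4 = £120
  Q2→W: 30 × £8 = £240
  Q2→X: 10 × £9 = £90
  Q3→W: 10 × £6 = £60
  Q4→X: 20 × £9 = £180
  Q4→Y: 25 × £2 = £50
Total cost = £740.
Q3 ships 10 of its 10, leaving 0.

0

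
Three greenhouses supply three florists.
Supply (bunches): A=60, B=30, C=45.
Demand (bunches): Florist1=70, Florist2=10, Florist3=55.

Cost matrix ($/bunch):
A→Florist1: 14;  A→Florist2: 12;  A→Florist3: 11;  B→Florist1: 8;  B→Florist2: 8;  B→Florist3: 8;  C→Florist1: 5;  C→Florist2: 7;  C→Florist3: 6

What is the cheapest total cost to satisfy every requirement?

1130

One minimum-cost allocation:
  A→Florist2: 5 × $12 = $60
  A→Florist3: 55 × $11 = $605
  B→Florist1: 25 × $8 = $200
  B→Florist2: 5 × $8 = $40
  C→Florist1: 45 × $5 = $225
Total = 60 + 605 + 200 + 40 + 225 = $1130.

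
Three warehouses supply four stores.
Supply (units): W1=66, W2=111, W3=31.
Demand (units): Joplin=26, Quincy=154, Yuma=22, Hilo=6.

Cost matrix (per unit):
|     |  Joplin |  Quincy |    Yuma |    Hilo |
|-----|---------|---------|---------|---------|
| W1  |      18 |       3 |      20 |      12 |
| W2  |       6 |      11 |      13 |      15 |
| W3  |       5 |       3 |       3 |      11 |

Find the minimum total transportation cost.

1406

A cheapest plan:
  W1–Quincy: 66 × 3 = 198
  W2–Joplin: 26 × 6 = 156
  W2–Quincy: 79 × 11 = 869
  W2–Hilo: 6 × 15 = 90
  W3–Quincy: 9 × 3 = 27
  W3–Yuma: 22 × 3 = 66
Total = 198 + 156 + 869 + 90 + 27 + 66 = 1406.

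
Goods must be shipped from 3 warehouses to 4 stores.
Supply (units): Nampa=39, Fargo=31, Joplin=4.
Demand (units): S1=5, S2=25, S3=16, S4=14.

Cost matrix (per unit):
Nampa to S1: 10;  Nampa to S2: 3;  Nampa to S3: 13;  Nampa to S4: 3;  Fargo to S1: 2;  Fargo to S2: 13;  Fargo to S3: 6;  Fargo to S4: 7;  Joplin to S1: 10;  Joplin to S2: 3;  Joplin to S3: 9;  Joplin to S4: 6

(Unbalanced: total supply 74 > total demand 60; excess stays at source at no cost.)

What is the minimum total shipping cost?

An optimal shipping plan:
  Nampa–S2: 25 × 3 = 75
  Nampa–S4: 14 × 3 = 42
  Fargo–S1: 5 × 2 = 10
  Fargo–S3: 16 × 6 = 96
Total = 75 + 42 + 10 + 96 = 223.
(Supply check: Nampa ships 39; Fargo ships 21; Joplin ships 0.)

223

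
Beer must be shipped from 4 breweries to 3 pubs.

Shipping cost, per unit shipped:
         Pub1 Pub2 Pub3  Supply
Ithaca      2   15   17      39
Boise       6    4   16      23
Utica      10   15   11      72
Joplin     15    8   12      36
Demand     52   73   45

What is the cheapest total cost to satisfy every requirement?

1293

Optimal allocation:
  Ithaca–Pub1: 39 kegs
  Boise–Pub2: 23 kegs
  Utica–Pub1: 13 kegs
  Utica–Pub2: 14 kegs
  Utica–Pub3: 45 kegs
  Joplin–Pub2: 36 kegs
Total cost = 1293.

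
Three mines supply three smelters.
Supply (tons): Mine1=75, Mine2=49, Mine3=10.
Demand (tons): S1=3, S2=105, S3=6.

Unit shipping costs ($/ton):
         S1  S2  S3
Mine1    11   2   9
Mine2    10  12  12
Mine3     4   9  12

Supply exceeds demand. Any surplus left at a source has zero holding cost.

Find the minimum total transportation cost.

One minimum-cost allocation:
  Mine1–S2: 75 × $2 = $150
  Mine2–S2: 23 × $12 = $276
  Mine2–S3: 6 × $12 = $72
  Mine3–S1: 3 × $4 = $12
  Mine3–S2: 7 × $9 = $63
Total = 150 + 276 + 72 + 12 + 63 = $573.

573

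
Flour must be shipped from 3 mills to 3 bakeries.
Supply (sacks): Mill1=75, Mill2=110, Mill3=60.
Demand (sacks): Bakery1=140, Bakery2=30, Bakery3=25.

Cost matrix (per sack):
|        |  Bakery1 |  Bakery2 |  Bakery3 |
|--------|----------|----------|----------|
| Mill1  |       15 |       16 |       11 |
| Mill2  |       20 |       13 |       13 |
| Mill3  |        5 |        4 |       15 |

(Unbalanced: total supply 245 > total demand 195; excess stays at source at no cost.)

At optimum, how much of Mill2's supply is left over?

Minimum-cost shipments:
  Mill1 to Bakery1: 75 × 15 = 1125
  Mill2 to Bakery1: 5 × 20 = 100
  Mill2 to Bakery2: 30 × 13 = 390
  Mill2 to Bakery3: 25 × 13 = 325
  Mill3 to Bakery1: 60 × 5 = 300
Total cost = 2240.
Mill2 ships 60 of its 110, leaving 50.

50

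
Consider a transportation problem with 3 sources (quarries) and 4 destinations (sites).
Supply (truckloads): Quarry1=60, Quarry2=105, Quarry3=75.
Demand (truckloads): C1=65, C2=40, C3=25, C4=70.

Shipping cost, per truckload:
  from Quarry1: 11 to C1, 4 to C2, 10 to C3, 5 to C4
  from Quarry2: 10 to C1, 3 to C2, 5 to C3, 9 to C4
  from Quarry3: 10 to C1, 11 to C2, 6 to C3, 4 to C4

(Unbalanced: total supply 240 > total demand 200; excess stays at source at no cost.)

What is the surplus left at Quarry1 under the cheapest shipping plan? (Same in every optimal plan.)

Minimum-cost shipments:
  Quarry1->C2: 20 × 4 = 80
  Quarry2->C1: 60 × 10 = 600
  Quarry2->C2: 20 × 3 = 60
  Quarry2->C3: 25 × 5 = 125
  Quarry3->C1: 5 × 10 = 50
  Quarry3->C4: 70 × 4 = 280
Total cost = 1195.
Quarry1 ships 20 of its 60, leaving 40.

40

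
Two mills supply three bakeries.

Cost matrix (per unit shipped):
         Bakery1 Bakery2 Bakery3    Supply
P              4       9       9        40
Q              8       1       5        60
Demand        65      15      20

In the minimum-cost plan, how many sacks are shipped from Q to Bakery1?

Solving gives:
  P to Bakery1: 40 × 4 = 160
  Q to Bakery1: 25 × 8 = 200
  Q to Bakery2: 15 × 1 = 15
  Q to Bakery3: 20 × 5 = 100
Total cost = 475.
So Q→Bakery1 carries 25 sacks.

25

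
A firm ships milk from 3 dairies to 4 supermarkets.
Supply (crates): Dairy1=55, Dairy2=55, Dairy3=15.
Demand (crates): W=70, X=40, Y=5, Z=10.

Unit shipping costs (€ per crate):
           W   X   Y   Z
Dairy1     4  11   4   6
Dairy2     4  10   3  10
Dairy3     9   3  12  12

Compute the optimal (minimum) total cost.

One minimum-cost allocation:
  Dairy1–W: 45 crates
  Dairy1–Z: 10 crates
  Dairy2–W: 25 crates
  Dairy2–X: 25 crates
  Dairy2–Y: 5 crates
  Dairy3–X: 15 crates
Total cost = €650.
(Supply check: Dairy1 ships 55; Dairy2 ships 55; Dairy3 ships 15.)

650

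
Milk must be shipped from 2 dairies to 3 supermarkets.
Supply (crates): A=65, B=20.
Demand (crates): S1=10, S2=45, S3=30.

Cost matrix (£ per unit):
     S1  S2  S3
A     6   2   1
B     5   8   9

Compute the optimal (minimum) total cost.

230

An optimal shipping plan:
  A->S2: 35 × £2 = £70
  A->S3: 30 × £1 = £30
  B->S1: 10 × £5 = £50
  B->S2: 10 × £8 = £80
Total = 70 + 30 + 50 + 80 = £230.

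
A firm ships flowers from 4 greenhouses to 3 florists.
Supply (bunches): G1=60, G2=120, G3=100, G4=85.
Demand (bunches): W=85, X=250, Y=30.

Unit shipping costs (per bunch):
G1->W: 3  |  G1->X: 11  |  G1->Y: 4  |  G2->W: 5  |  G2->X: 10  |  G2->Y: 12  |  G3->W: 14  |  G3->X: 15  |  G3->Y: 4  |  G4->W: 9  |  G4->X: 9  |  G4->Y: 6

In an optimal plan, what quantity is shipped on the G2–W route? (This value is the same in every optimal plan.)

25

Optimal shipments:
  G1 to W: 60 × 3 = 180
  G2 to W: 25 × 5 = 125
  G2 to X: 95 × 10 = 950
  G3 to X: 70 × 15 = 1050
  G3 to Y: 30 × 4 = 120
  G4 to X: 85 × 9 = 765
Total cost = 3190.
So G2→W carries 25 bunches.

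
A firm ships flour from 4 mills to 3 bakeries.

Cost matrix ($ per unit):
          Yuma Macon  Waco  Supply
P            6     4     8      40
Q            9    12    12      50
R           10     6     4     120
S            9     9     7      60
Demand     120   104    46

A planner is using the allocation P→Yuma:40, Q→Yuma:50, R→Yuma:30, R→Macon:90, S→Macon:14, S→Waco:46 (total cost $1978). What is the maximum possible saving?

180

Current plan cost = 40·6 + 50·9 + 30·10 + 90·6 + 14·9 + 46·7 = $1978.
Optimal plan:
  P->Yuma: 10 sacks
  P->Macon: 30 sacks
  Q->Yuma: 50 sacks
  R->Macon: 74 sacks
  R->Waco: 46 sacks
  S->Yuma: 60 sacks
Optimal cost = $1798.
Saving = 1978 − 1798 = $180.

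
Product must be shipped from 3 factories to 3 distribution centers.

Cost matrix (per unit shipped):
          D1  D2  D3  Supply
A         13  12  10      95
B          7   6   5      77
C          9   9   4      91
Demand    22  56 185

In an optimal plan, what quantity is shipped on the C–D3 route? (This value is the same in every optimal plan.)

91

The minimum-cost plan:
  A→D2: 1 pallets
  A→D3: 94 pallets
  B→D1: 22 pallets
  B→D2: 55 pallets
  C→D3: 91 pallets
Total cost = 1800.
So C→D3 carries 91 pallets.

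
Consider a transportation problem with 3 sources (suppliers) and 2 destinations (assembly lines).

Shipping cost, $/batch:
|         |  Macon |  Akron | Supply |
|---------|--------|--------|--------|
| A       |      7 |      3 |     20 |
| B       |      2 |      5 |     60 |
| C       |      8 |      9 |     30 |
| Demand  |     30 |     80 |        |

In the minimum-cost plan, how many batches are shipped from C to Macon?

The minimum-cost plan:
  A–Akron: 20 × $3 = $60
  B–Macon: 30 × $2 = $60
  B–Akron: 30 × $5 = $150
  C–Akron: 30 × $9 = $270
Total cost = $540.
The route C→Macon is not used.

0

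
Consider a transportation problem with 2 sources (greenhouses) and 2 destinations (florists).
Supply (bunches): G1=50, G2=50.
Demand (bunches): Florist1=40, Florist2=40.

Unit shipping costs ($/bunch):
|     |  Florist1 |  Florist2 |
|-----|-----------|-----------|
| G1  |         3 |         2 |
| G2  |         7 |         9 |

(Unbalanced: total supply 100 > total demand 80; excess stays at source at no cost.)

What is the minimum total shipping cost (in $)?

One minimum-cost allocation:
  G1–Florist1: 10 × $3 = $30
  G1–Florist2: 40 × $2 = $80
  G2–Florist1: 30 × $7 = $210
Total = 30 + 80 + 210 = $320.

320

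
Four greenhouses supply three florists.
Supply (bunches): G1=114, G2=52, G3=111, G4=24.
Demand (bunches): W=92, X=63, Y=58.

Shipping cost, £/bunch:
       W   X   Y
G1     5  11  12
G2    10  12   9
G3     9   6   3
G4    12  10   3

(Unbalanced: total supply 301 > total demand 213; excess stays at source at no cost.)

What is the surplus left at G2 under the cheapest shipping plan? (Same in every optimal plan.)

52

Minimum-cost shipments:
  G1–W: 92 × £5 = £460
  G3–X: 63 × £6 = £378
  G3–Y: 48 × £3 = £144
  G4–Y: 10 × £3 = £30
Total cost = £1012.
G2 ships 0 of its 52, leaving 52.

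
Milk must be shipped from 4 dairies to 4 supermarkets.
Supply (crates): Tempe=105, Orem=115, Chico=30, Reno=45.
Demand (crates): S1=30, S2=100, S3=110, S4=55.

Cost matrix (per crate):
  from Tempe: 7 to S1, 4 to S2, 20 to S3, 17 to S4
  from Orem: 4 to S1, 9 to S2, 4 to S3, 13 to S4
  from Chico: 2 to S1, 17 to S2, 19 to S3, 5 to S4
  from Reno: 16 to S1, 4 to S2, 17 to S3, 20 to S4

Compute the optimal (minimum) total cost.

1605

One minimum-cost allocation:
  Tempe->S1: 30 × 7 = 210
  Tempe->S2: 55 × 4 = 220
  Tempe->S4: 20 × 17 = 340
  Orem->S3: 110 × 4 = 440
  Orem->S4: 5 × 13 = 65
  Chico->S4: 30 × 5 = 150
  Reno->S2: 45 × 4 = 180
Total = 210 + 220 + 340 + 440 + 65 + 150 + 180 = 1605.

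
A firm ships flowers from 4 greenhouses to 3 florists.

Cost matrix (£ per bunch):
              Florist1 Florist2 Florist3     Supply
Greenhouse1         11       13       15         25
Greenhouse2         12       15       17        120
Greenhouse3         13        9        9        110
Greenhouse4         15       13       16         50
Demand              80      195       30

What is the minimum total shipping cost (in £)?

3525

One minimum-cost allocation:
  Greenhouse1→Florist2: 25 × £13 = £325
  Greenhouse2→Florist1: 80 × £12 = £960
  Greenhouse2→Florist2: 40 × £15 = £600
  Greenhouse3→Florist2: 80 × £9 = £720
  Greenhouse3→Florist3: 30 × £9 = £270
  Greenhouse4→Florist2: 50 × £13 = £650
Total = 325 + 960 + 600 + 720 + 270 + 650 = £3525.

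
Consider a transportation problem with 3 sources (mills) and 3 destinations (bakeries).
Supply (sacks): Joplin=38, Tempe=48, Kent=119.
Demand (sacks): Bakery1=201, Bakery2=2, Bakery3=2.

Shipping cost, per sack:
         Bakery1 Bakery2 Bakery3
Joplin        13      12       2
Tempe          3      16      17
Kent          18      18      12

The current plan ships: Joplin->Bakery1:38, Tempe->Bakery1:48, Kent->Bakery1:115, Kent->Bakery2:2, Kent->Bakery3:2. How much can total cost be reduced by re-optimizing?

12

Current plan cost = 38·13 + 48·3 + 115·18 + 2·18 + 2·12 = 2768.
Optimal plan:
  Joplin–Bakery1: 34 × 13 = 442
  Joplin–Bakery2: 2 × 12 = 24
  Joplin–Bakery3: 2 × 2 = 4
  Tempe–Bakery1: 48 × 3 = 144
  Kent–Bakery1: 119 × 18 = 2142
Optimal cost = 2756.
Saving = 2768 − 2756 = 12.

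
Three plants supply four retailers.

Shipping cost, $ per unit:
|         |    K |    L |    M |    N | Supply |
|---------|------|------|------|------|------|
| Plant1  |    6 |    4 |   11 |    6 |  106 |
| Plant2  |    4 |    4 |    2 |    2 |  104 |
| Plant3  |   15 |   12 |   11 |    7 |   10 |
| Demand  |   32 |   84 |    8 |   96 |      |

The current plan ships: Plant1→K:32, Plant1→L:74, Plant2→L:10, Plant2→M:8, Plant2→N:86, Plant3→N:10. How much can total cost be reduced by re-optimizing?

20

Current plan cost = 32·6 + 74·4 + 10·4 + 8·2 + 86·2 + 10·7 = $786.
Optimal plan:
  Plant1–K: 22 × $6 = $132
  Plant1–L: 84 × $4 = $336
  Plant2–K: 10 × $4 = $40
  Plant2–M: 8 × $2 = $16
  Plant2–N: 86 × $2 = $172
  Plant3–N: 10 × $7 = $70
Optimal cost = $766.
Saving = 786 − 766 = $20.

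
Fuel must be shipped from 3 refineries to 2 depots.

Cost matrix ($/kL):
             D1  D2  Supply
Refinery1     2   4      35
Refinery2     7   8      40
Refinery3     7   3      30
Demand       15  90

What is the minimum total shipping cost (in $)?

520

A cheapest plan:
  Refinery1→D1: 15 kL
  Refinery1→D2: 20 kL
  Refinery2→D2: 40 kL
  Refinery3→D2: 30 kL
Total cost = $520.
(Supply check: Refinery1 ships 35; Refinery2 ships 40; Refinery3 ships 30.)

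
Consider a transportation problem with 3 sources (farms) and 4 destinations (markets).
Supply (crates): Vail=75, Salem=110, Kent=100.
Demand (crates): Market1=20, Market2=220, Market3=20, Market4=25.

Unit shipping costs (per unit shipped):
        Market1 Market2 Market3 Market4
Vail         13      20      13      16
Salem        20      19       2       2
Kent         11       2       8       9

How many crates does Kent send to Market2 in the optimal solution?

100

The minimum-cost plan:
  Vail to Market1: 20 × 13 = 260
  Vail to Market2: 55 × 20 = 1100
  Salem to Market2: 65 × 19 = 1235
  Salem to Market3: 20 × 2 = 40
  Salem to Market4: 25 × 2 = 50
  Kent to Market2: 100 × 2 = 200
Total cost = 2885.
So Kent→Market2 carries 100 crates.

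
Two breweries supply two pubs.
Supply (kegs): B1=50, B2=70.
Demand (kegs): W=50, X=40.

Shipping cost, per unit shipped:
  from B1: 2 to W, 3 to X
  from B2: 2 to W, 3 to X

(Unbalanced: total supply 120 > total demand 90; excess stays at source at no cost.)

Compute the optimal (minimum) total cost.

Optimal allocation:
  B1–W: 50 kegs
  B2–X: 40 kegs
Total cost = 220.
(Supply check: B1 ships 50; B2 ships 40.)

220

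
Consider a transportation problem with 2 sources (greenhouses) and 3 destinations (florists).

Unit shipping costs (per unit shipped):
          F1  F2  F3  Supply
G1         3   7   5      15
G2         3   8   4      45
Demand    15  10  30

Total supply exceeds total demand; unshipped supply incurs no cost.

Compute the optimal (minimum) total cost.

Optimal allocation:
  G1 to F1: 5 × 3 = 15
  G1 to F2: 10 × 7 = 70
  G2 to F1: 10 × 3 = 30
  G2 to F3: 30 × 4 = 120
Total = 15 + 70 + 30 + 120 = 235.
(Supply check: G1 ships 15; G2 ships 40.)

235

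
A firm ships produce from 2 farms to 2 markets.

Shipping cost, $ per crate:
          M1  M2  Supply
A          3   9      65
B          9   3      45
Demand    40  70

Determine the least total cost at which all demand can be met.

Optimal allocation:
  A–M1: 40 crates
  A–M2: 25 crates
  B–M2: 45 crates
Total cost = $480.
(Supply check: A ships 65; B ships 45.)

480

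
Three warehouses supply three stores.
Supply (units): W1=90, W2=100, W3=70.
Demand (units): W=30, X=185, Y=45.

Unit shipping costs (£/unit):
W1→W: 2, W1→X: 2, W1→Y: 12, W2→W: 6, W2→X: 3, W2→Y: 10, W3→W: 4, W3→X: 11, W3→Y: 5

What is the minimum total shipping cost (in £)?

805

A cheapest plan:
  W1->W: 5 × £2 = £10
  W1->X: 85 × £2 = £170
  W2->X: 100 × £3 = £300
  W3->W: 25 × £4 = £100
  W3->Y: 45 × £5 = £225
Total = 10 + 170 + 300 + 100 + 225 = £805.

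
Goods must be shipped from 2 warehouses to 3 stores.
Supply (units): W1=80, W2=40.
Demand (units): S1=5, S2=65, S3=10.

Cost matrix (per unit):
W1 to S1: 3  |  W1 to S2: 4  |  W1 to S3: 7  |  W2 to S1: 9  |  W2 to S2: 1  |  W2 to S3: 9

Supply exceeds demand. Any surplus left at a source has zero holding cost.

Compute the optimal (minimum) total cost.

225

Optimal allocation:
  W1->S1: 5 units
  W1->S2: 25 units
  W1->S3: 10 units
  W2->S2: 40 units
Total cost = 225.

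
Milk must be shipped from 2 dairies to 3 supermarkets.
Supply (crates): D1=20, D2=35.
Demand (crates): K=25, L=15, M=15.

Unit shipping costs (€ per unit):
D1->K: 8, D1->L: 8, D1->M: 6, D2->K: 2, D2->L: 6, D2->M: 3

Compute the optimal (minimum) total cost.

230

Optimal allocation:
  D1→L: 15 crates
  D1→M: 5 crates
  D2→K: 25 crates
  D2→M: 10 crates
Total cost = €230.
(Supply check: D1 ships 20; D2 ships 35.)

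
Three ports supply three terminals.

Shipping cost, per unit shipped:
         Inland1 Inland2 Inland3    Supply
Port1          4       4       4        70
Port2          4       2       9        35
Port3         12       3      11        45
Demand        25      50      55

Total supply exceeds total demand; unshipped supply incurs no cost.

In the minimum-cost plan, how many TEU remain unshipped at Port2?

An optimal plan:
  Port1 to Inland1: 15 × 4 = 60
  Port1 to Inland3: 55 × 4 = 220
  Port2 to Inland1: 10 × 4 = 40
  Port2 to Inland2: 25 × 2 = 50
  Port3 to Inland2: 25 × 3 = 75
Total cost = 445.
Port2 ships 35 of its 35, leaving 0.

0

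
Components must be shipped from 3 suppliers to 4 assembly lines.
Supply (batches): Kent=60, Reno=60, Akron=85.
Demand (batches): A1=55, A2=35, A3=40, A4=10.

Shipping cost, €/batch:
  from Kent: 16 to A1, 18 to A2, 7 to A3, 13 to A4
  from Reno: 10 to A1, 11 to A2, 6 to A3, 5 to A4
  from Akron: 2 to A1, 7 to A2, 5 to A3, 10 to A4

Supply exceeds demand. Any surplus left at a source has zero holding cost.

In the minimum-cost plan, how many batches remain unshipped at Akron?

0

An optimal plan:
  Reno->A2: 5 × €11 = €55
  Reno->A3: 40 × €6 = €240
  Reno->A4: 10 × €5 = €50
  Akron->A1: 55 × €2 = €110
  Akron->A2: 30 × €7 = €210
Total cost = €665.
Akron ships 85 of its 85, leaving 0.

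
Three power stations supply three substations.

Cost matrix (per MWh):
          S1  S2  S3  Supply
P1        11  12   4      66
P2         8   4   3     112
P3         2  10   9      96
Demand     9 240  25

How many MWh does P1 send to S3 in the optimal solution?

Solving gives:
  P1 to S2: 41 × 12 = 492
  P1 to S3: 25 × 4 = 100
  P2 to S2: 112 × 4 = 448
  P3 to S1: 9 × 2 = 18
  P3 to S2: 87 × 10 = 870
Total cost = 1928.
So P1→S3 carries 25 MWh.

25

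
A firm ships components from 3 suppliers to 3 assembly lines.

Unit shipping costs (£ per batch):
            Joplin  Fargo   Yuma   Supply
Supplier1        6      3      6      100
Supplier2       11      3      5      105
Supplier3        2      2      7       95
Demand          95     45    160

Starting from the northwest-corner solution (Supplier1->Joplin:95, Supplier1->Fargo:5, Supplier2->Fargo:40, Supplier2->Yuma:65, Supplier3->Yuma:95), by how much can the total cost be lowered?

515

Current plan cost = 95·6 + 5·3 + 40·3 + 65·5 + 95·7 = £1695.
Optimal plan:
  Supplier1–Fargo: 45 × £3 = £135
  Supplier1–Yuma: 55 × £6 = £330
  Supplier2–Yuma: 105 × £5 = £525
  Supplier3–Joplin: 95 × £2 = £190
Optimal cost = £1180.
Saving = 1695 − 1180 = £515.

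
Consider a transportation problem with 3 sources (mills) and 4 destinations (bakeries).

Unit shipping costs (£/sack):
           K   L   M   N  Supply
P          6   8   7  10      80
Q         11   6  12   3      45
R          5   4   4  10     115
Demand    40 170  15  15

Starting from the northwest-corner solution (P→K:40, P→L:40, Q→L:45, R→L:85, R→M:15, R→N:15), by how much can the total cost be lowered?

150

Current plan cost = 40·6 + 40·8 + 45·6 + 85·4 + 15·4 + 15·10 = £1380.
Optimal plan:
  P to K: 40 × £6 = £240
  P to L: 25 × £8 = £200
  P to M: 15 × £7 = £105
  Q to L: 30 × £6 = £180
  Q to N: 15 × £3 = £45
  R to L: 115 × £4 = £460
Optimal cost = £1230.
Saving = 1380 − 1230 = £150.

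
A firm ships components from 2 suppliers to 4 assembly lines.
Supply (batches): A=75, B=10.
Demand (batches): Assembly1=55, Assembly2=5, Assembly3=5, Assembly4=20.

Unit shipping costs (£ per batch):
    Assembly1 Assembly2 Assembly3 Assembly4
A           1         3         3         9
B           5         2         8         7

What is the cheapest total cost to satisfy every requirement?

245

Optimal allocation:
  A–Assembly1: 55 batches
  A–Assembly2: 5 batches
  A–Assembly3: 5 batches
  A–Assembly4: 10 batches
  B–Assembly4: 10 batches
Total cost = £245.
(Supply check: A ships 75; B ships 10.)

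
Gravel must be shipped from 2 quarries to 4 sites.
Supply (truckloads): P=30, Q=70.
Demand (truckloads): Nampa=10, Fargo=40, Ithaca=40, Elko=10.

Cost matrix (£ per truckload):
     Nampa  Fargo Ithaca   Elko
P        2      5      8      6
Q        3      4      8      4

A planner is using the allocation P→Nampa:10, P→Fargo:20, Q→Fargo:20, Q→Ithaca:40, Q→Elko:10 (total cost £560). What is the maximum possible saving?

Current plan cost = 10·2 + 20·5 + 20·4 + 40·8 + 10·4 = £560.
Optimal plan:
  P→Nampa: 10 × £2 = £20
  P→Ithaca: 20 × £8 = £160
  Q→Fargo: 40 × £4 = £160
  Q→Ithaca: 20 × £8 = £160
  Q→Elko: 10 × £4 = £40
Optimal cost = £540.
Saving = 560 − 540 = £20.

20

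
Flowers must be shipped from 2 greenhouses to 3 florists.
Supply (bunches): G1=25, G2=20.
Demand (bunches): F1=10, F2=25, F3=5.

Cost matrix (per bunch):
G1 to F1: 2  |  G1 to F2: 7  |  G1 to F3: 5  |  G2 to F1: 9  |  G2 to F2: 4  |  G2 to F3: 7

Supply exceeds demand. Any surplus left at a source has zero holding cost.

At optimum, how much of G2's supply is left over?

0

An optimal plan:
  G1→F1: 10 × 2 = 20
  G1→F2: 5 × 7 = 35
  G1→F3: 5 × 5 = 25
  G2→F2: 20 × 4 = 80
Total cost = 160.
G2 ships 20 of its 20, leaving 0.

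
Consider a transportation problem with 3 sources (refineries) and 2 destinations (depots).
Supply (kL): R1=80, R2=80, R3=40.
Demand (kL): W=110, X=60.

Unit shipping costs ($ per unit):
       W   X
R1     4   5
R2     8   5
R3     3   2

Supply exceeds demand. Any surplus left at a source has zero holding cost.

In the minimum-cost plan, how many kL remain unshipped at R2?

An optimal plan:
  R1–W: 80 × $4 = $320
  R2–X: 50 × $5 = $250
  R3–W: 30 × $3 = $90
  R3–X: 10 × $2 = $20
Total cost = $680.
R2 ships 50 of its 80, leaving 30.

30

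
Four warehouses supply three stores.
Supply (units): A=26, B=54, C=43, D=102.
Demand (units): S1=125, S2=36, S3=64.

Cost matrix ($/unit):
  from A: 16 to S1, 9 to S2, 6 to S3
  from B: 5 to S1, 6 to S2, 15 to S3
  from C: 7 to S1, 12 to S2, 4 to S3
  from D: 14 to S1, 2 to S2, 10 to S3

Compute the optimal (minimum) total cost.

1571

One minimum-cost allocation:
  A→S3: 26 × $6 = $156
  B→S1: 54 × $5 = $270
  C→S1: 43 × $7 = $301
  D→S1: 28 × $14 = $392
  D→S2: 36 × $2 = $72
  D→S3: 38 × $10 = $380
Total = 156 + 270 + 301 + 392 + 72 + 380 = $1571.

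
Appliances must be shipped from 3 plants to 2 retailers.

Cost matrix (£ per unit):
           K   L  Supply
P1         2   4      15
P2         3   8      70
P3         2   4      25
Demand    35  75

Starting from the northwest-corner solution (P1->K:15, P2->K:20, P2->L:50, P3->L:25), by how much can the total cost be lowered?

45

Current plan cost = 15·2 + 20·3 + 50·8 + 25·4 = £590.
Optimal plan:
  P1–L: 15 units
  P2–K: 35 units
  P2–L: 35 units
  P3–L: 25 units
Optimal cost = £545.
Saving = 590 − 545 = £45.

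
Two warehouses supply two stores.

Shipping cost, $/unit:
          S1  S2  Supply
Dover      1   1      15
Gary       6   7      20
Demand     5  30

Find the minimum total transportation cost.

An optimal shipping plan:
  Dover–S2: 15 × $1 = $15
  Gary–S1: 5 × $6 = $30
  Gary–S2: 15 × $7 = $105
Total = 15 + 30 + 105 = $150.

150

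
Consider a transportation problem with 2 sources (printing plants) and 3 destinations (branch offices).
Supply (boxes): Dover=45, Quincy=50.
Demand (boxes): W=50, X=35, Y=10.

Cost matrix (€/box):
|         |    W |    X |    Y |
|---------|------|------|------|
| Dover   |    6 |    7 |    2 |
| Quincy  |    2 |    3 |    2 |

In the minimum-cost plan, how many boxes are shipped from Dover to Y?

The minimum-cost plan:
  Dover–X: 35 × €7 = €245
  Dover–Y: 10 × €2 = €20
  Quincy–W: 50 × €2 = €100
Total cost = €365.
So Dover→Y carries 10 boxes.

10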